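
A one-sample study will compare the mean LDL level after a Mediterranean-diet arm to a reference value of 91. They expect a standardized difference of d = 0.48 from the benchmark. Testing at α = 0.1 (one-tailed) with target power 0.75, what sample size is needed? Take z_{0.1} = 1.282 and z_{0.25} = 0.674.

For a one-sample test: n = ((z_{α} + z_β) / d)².
z_{α} + z_β = 1.282 + 0.674 = 1.956.
n = (1.956 / 0.48)² = 4.075² = 16.61.
Round up.

n = 17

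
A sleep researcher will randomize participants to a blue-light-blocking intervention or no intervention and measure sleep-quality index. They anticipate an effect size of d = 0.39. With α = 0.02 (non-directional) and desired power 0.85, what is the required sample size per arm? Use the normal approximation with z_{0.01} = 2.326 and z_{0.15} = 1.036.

For two independent groups with equal n: n = 2·((z_{α/2} + z_β) / d)².
z_{α/2} + z_β = 2.326 + 1.036 = 3.362.
n = 2 × (3.362 / 0.39)² = 2 × 8.621² = 2 × 74.31 = 148.6.
Round up to the next whole participant.

n = 149 per group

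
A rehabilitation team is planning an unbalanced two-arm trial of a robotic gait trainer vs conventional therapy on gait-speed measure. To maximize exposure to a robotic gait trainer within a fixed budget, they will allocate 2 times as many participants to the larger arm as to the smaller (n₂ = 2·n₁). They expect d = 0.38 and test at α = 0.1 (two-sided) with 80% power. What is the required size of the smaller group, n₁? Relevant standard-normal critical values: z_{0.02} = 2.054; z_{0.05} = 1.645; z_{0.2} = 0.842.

n₁ = 65

With allocation ratio k = n₂/n₁ = 2, Var(x̄₁−x̄₂) = σ²(1/n₁ + 1/(k·n₁)) = σ²·(k+1)/(k·n₁).
So n₁ = (1 + 1/k)·((z_{α/2} + z_β)/d)² = 1.500 × (2.487/0.38)².
n₁ = 1.500 × 42.83 = 64.3.
Round up: n₁ = 65, giving n₂ = 2 × 65 = 130.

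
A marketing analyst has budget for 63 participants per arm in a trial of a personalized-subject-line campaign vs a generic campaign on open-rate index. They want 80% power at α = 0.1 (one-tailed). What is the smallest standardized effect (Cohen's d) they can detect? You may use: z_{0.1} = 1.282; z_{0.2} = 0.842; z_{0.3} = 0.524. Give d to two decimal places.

For two independent groups of n = 63 each: d_min = (z_{α} + z_β)·√(2/n).
z-sum = 1.282 + 0.842 = 2.124.
d_min = 2.124 × √(2/63) = 2.124 × 0.1782 = 0.378.

d_min ≈ 0.38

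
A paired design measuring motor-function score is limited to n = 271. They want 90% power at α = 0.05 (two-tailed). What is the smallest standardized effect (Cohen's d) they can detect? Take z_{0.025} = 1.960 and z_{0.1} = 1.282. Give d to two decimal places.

For a single sample (or paired design) of n = 271: d_min = (z_{α/2} + z_β)/√n.
z-sum = 1.960 + 1.282 = 3.242.
d_min = 3.242 / √271 = 3.242 / 16.462 = 0.197.

d_min ≈ 0.20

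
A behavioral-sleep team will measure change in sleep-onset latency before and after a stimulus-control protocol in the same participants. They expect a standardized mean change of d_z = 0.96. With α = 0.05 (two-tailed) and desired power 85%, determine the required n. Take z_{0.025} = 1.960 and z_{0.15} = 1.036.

n = 10 pairs

For a paired (one-sample on differences) test: n = ((z_{α/2} + z_β) / d)².
z_{α/2} + z_β = 1.960 + 1.036 = 2.996.
n = (2.996 / 0.96)² = 3.121² = 9.74.
Round up.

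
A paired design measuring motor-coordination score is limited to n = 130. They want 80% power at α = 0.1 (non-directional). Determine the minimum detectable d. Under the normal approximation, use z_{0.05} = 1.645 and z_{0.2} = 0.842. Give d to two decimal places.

d_min ≈ 0.22

For a single sample (or paired design) of n = 130: d_min = (z_{α/2} + z_β)/√n.
z-sum = 1.645 + 0.842 = 2.487.
d_min = 2.487 / √130 = 2.487 / 11.402 = 0.218.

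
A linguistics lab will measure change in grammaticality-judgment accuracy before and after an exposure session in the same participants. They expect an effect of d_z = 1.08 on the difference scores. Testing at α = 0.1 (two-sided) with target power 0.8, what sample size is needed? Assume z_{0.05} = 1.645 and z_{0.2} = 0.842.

n = 6 pairs

For a paired (one-sample on differences) test: n = ((z_{α/2} + z_β) / d)².
z_{α/2} + z_β = 1.645 + 0.842 = 2.487.
n = (2.487 / 1.08)² = 2.303² = 5.30.
Round up.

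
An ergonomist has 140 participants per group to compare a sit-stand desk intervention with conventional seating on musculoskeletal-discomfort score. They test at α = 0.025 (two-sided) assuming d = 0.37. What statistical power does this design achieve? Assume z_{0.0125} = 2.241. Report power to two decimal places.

power ≈ 0.80

For two equal groups, power = Φ(d·√(n/2) − z_{α/2}).
d·√(n/2) = 0.37 × √(140/2) = 0.37 × 8.367 = 3.096.
z_β = 3.096 − 2.241 = 0.855.
Power = Φ(0.855) = 0.804.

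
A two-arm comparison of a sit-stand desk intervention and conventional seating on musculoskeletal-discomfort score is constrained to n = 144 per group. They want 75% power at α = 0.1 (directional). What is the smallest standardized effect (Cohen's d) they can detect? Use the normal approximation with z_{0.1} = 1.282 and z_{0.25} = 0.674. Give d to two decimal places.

For two independent groups of n = 144 each: d_min = (z_{α} + z_β)·√(2/n).
z-sum = 1.282 + 0.674 = 1.956.
d_min = 1.956 × √(2/144) = 1.956 × 0.1179 = 0.231.

d_min ≈ 0.23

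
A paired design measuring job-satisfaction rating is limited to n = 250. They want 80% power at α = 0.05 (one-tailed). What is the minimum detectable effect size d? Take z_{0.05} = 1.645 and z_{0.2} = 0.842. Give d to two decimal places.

For a single sample (or paired design) of n = 250: d_min = (z_{α} + z_β)/√n.
z-sum = 1.645 + 0.842 = 2.487.
d_min = 2.487 / √250 = 2.487 / 15.811 = 0.157.

d_min ≈ 0.16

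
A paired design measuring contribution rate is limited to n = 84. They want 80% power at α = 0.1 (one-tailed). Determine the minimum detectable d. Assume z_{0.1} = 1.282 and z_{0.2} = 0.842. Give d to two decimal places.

d_min ≈ 0.23

For a single sample (or paired design) of n = 84: d_min = (z_{α} + z_β)/√n.
z-sum = 1.282 + 0.842 = 2.124.
d_min = 2.124 / √84 = 2.124 / 9.165 = 0.232.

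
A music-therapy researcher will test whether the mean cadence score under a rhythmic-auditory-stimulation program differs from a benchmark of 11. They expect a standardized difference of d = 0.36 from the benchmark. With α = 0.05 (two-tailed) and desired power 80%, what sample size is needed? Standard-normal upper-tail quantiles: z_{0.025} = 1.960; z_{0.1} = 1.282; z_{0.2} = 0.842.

n = 61

For a one-sample test: n = ((z_{α/2} + z_β) / d)².
z_{α/2} + z_β = 1.960 + 0.842 = 2.802.
n = (2.802 / 0.36)² = 7.783² = 60.58.
Round up.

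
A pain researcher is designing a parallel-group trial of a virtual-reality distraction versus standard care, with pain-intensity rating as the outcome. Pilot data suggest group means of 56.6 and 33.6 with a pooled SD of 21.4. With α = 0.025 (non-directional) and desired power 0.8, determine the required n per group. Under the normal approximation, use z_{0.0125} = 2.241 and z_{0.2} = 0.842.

n = 17 per group

Cohen's d = |M₁ − M₂| / SD_pooled = |56.6 − 33.6| / 21.4 = 23.0 / 21.4 = 1.075.
For two independent groups with equal n: n = 2·((z_{α/2} + z_β) / d)².
z_{α/2} + z_β = 2.241 + 0.842 = 3.083.
n = 2 × (3.083 / 1.075)² = 2 × 2.868² = 2 × 8.22 = 16.4.
Round up to the next whole participant.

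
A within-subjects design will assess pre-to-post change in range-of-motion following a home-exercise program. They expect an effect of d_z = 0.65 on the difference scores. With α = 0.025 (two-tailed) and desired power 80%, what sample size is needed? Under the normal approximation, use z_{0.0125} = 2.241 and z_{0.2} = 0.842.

n = 23 pairs

For a paired (one-sample on differences) test: n = ((z_{α/2} + z_β) / d)².
z_{α/2} + z_β = 2.241 + 0.842 = 3.083.
n = (3.083 / 0.65)² = 4.743² = 22.50.
Round up.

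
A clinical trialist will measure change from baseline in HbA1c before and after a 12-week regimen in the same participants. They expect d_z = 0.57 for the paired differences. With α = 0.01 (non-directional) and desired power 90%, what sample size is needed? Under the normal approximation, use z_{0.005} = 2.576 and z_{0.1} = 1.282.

For a paired (one-sample on differences) test: n = ((z_{α/2} + z_β) / d)².
z_{α/2} + z_β = 2.576 + 1.282 = 3.858.
n = (3.858 / 0.57)² = 6.768² = 45.81.
Round up.

n = 46 pairs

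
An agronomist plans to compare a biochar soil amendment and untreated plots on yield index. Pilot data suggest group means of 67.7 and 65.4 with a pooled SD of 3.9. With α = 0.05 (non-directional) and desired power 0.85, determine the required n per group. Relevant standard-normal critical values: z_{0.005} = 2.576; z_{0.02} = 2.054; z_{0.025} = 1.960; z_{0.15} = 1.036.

n = 52 per group

Cohen's d = |M₁ − M₂| / SD_pooled = |67.7 − 65.4| / 3.9 = 2.3 / 3.9 = 0.590.
For two independent groups with equal n: n = 2·((z_{α/2} + z_β) / d)².
z_{α/2} + z_β = 1.960 + 1.036 = 2.996.
n = 2 × (2.996 / 0.590)² = 2 × 5.078² = 2 × 25.79 = 51.6.
Round up to the next whole participant.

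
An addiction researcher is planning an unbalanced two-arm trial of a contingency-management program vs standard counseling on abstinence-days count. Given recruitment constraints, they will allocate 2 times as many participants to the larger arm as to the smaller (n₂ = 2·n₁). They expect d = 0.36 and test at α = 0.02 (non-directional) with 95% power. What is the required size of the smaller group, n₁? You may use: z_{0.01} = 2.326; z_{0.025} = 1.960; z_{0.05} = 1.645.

With allocation ratio k = n₂/n₁ = 2, Var(x̄₁−x̄₂) = σ²(1/n₁ + 1/(k·n₁)) = σ²·(k+1)/(k·n₁).
So n₁ = (1 + 1/k)·((z_{α/2} + z_β)/d)² = 1.500 × (3.971/0.36)².
n₁ = 1.500 × 121.67 = 182.5.
Round up: n₁ = 183, giving n₂ = 2 × 183 = 366.

n₁ = 183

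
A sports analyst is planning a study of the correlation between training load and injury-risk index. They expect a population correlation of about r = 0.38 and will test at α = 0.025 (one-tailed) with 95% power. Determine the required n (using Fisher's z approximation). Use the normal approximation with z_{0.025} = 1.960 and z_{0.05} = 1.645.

Fisher's z: C = ½·ln((1+r)/(1−r)) = ½·ln(2.2258) = 0.4001.
n = ((z_{α} + z_β)/C)² + 3.
(1.960 + 1.645) / 0.4001 = 3.605 / 0.4001 = 9.010.
n = 9.010² + 3 = 81.18 + 3 = 84.2.
Round up.

n = 85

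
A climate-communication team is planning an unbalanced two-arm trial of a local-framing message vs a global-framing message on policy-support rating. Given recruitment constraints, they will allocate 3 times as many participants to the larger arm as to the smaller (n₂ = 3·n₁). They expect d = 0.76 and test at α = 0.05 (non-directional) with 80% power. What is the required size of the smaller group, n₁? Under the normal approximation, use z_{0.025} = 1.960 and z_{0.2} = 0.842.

With allocation ratio k = n₂/n₁ = 3, Var(x̄₁−x̄₂) = σ²(1/n₁ + 1/(k·n₁)) = σ²·(k+1)/(k·n₁).
So n₁ = (1 + 1/k)·((z_{α/2} + z_β)/d)² = 1.333 × (2.802/0.76)².
n₁ = 1.333 × 13.59 = 18.1.
Round up: n₁ = 19, giving n₂ = 3 × 19 = 57.

n₁ = 19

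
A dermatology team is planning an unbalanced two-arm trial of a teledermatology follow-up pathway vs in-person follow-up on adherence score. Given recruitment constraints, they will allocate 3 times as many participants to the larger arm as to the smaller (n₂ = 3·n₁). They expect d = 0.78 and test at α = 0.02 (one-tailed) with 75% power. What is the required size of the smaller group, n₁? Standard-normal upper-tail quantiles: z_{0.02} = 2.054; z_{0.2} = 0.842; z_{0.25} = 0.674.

n₁ = 17

With allocation ratio k = n₂/n₁ = 3, Var(x̄₁−x̄₂) = σ²(1/n₁ + 1/(k·n₁)) = σ²·(k+1)/(k·n₁).
So n₁ = (1 + 1/k)·((z_{α} + z_β)/d)² = 1.333 × (2.728/0.78)².
n₁ = 1.333 × 12.23 = 16.3.
Round up: n₁ = 17, giving n₂ = 3 × 17 = 51.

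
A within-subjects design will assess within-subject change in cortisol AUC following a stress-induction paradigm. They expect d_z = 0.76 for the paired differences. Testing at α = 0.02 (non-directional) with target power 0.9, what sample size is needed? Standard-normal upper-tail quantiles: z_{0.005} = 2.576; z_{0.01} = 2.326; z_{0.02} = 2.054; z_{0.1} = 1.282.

For a paired (one-sample on differences) test: n = ((z_{α/2} + z_β) / d)².
z_{α/2} + z_β = 2.326 + 1.282 = 3.608.
n = (3.608 / 0.76)² = 4.747² = 22.54.
Round up.

n = 23 pairs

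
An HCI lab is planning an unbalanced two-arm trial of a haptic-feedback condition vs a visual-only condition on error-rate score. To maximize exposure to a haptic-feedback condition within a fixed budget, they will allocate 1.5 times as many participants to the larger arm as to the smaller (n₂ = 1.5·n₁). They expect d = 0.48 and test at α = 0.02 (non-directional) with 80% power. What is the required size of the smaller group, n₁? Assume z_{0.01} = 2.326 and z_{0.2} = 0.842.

With allocation ratio k = n₂/n₁ = 1.5, Var(x̄₁−x̄₂) = σ²(1/n₁ + 1/(k·n₁)) = σ²·(k+1)/(k·n₁).
So n₁ = (1 + 1/k)·((z_{α/2} + z_β)/d)² = 1.667 × (3.168/0.48)².
n₁ = 1.667 × 43.56 = 72.6.
Round up: n₁ = 73, giving n₂ = ⌈1.5 × 73⌉ = ⌈109.5⌉ = 110.

n₁ = 73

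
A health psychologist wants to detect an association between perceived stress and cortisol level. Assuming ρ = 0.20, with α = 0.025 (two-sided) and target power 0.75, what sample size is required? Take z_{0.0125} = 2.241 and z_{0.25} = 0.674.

Fisher's z: C = ½·ln((1+r)/(1−r)) = ½·ln(1.5000) = 0.2027.
n = ((z_{α/2} + z_β)/C)² + 3.
(2.241 + 0.674) / 0.2027 = 2.915 / 0.2027 = 14.381.
n = 14.381² + 3 = 206.81 + 3 = 209.8.
Round up.

n = 210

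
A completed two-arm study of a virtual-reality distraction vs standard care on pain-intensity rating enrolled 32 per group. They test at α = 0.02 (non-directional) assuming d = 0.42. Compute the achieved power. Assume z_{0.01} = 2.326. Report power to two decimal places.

power ≈ 0.26

For two equal groups, power = Φ(d·√(n/2) − z_{α/2}).
d·√(n/2) = 0.42 × √(32/2) = 0.42 × 4.000 = 1.680.
z_β = 1.680 − 2.326 = -0.646.
Power = Φ(-0.646) = 0.259.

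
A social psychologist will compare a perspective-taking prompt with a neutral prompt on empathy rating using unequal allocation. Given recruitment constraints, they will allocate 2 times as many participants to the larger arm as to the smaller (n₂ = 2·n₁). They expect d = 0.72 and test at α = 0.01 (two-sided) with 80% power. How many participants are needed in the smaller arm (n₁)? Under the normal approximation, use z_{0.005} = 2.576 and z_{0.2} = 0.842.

n₁ = 34

With allocation ratio k = n₂/n₁ = 2, Var(x̄₁−x̄₂) = σ²(1/n₁ + 1/(k·n₁)) = σ²·(k+1)/(k·n₁).
So n₁ = (1 + 1/k)·((z_{α/2} + z_β)/d)² = 1.500 × (3.418/0.72)².
n₁ = 1.500 × 22.54 = 33.8.
Round up: n₁ = 34, giving n₂ = 2 × 34 = 68.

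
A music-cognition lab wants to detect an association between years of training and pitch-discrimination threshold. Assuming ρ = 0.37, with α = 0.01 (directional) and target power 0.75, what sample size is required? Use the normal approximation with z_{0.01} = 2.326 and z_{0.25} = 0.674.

n = 63

Fisher's z: C = ½·ln((1+r)/(1−r)) = ½·ln(2.1746) = 0.3884.
n = ((z_{α} + z_β)/C)² + 3.
(2.326 + 0.674) / 0.3884 = 3.000 / 0.3884 = 7.724.
n = 7.724² + 3 = 59.66 + 3 = 62.7.
Round up.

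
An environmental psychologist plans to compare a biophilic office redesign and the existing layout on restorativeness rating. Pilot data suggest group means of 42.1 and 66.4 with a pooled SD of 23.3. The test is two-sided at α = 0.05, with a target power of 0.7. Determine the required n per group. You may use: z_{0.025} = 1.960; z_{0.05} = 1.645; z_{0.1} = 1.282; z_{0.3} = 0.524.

n = 12 per group

Cohen's d = |M₁ − M₂| / SD_pooled = |42.1 − 66.4| / 23.3 = 24.3 / 23.3 = 1.043.
For two independent groups with equal n: n = 2·((z_{α/2} + z_β) / d)².
z_{α/2} + z_β = 1.960 + 0.524 = 2.484.
n = 2 × (2.484 / 1.043)² = 2 × 2.382² = 2 × 5.67 = 11.3.
Round up to the next whole participant.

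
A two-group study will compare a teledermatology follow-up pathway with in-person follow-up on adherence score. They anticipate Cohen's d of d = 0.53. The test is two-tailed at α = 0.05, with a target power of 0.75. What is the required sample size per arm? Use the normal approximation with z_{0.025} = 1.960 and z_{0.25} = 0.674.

n = 50 per group

For two independent groups with equal n: n = 2·((z_{α/2} + z_β) / d)².
z_{α/2} + z_β = 1.960 + 0.674 = 2.634.
n = 2 × (2.634 / 0.53)² = 2 × 4.970² = 2 × 24.70 = 49.4.
Round up to the next whole participant.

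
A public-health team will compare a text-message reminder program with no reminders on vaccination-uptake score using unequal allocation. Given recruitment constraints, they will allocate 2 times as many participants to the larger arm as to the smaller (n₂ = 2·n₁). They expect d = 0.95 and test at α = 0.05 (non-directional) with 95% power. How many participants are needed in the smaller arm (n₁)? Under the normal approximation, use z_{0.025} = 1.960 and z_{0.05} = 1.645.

With allocation ratio k = n₂/n₁ = 2, Var(x̄₁−x̄₂) = σ²(1/n₁ + 1/(k·n₁)) = σ²·(k+1)/(k·n₁).
So n₁ = (1 + 1/k)·((z_{α/2} + z_β)/d)² = 1.500 × (3.605/0.95)².
n₁ = 1.500 × 14.40 = 21.6.
Round up: n₁ = 22, giving n₂ = 2 × 22 = 44.

n₁ = 22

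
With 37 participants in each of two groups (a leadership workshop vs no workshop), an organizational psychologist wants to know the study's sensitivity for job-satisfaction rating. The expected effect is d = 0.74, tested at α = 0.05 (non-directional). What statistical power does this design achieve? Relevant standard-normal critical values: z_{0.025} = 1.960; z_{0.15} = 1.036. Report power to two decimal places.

For two equal groups, power = Φ(d·√(n/2) − z_{α/2}).
d·√(n/2) = 0.74 × √(37/2) = 0.74 × 4.301 = 3.183.
z_β = 3.183 − 1.960 = 1.223.
Power = Φ(1.223) = 0.889.

power ≈ 0.89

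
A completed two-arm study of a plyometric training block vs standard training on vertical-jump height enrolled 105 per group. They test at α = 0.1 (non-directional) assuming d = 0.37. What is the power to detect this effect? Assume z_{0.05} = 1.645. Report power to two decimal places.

For two equal groups, power = Φ(d·√(n/2) − z_{α/2}).
d·√(n/2) = 0.37 × √(105/2) = 0.37 × 7.246 = 2.681.
z_β = 2.681 − 1.645 = 1.036.
Power = Φ(1.036) = 0.850.

power ≈ 0.85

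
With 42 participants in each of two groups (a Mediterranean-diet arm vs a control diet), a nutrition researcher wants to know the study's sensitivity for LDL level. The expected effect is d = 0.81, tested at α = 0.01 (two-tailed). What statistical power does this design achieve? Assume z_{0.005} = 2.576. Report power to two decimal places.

power ≈ 0.87

For two equal groups, power = Φ(d·√(n/2) − z_{α/2}).
d·√(n/2) = 0.81 × √(42/2) = 0.81 × 4.583 = 3.712.
z_β = 3.712 − 2.576 = 1.136.
Power = Φ(1.136) = 0.872.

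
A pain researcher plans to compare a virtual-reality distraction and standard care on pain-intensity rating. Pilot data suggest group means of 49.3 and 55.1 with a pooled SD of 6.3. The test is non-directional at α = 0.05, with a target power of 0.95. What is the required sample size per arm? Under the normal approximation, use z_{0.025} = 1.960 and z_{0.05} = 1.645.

n = 31 per group

Cohen's d = |M₁ − M₂| / SD_pooled = |49.3 − 55.1| / 6.3 = 5.8 / 6.3 = 0.921.
For two independent groups with equal n: n = 2·((z_{α/2} + z_β) / d)².
z_{α/2} + z_β = 1.960 + 1.645 = 3.605.
n = 2 × (3.605 / 0.921)² = 2 × 3.914² = 2 × 15.32 = 30.6.
Round up to the next whole participant.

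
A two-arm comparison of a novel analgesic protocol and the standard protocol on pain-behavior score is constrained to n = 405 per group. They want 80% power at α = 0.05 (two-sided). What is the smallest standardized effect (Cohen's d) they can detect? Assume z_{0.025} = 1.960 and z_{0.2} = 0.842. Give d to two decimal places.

d_min ≈ 0.20

For two independent groups of n = 405 each: d_min = (z_{α/2} + z_β)·√(2/n).
z-sum = 1.960 + 0.842 = 2.802.
d_min = 2.802 × √(2/405) = 2.802 × 0.0703 = 0.197.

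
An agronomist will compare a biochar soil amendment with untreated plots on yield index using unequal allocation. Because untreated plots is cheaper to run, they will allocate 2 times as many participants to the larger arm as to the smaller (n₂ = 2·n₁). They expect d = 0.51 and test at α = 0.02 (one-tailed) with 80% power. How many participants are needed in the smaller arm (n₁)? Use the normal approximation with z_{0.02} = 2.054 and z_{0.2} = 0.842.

With allocation ratio k = n₂/n₁ = 2, Var(x̄₁−x̄₂) = σ²(1/n₁ + 1/(k·n₁)) = σ²·(k+1)/(k·n₁).
So n₁ = (1 + 1/k)·((z_{α} + z_β)/d)² = 1.500 × (2.896/0.51)².
n₁ = 1.500 × 32.24 = 48.4.
Round up: n₁ = 49, giving n₂ = 2 × 49 = 98.

n₁ = 49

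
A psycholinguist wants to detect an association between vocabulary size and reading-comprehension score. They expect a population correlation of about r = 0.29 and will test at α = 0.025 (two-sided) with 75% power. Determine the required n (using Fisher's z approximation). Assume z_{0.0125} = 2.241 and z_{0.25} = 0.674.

n = 99

Fisher's z: C = ½·ln((1+r)/(1−r)) = ½·ln(1.8169) = 0.2986.
n = ((z_{α/2} + z_β)/C)² + 3.
(2.241 + 0.674) / 0.2986 = 2.915 / 0.2986 = 9.762.
n = 9.762² + 3 = 95.30 + 3 = 98.3.
Round up.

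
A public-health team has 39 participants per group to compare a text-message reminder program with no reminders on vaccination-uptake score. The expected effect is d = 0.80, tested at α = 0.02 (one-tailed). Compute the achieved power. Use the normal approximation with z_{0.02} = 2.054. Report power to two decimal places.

For two equal groups, power = Φ(d·√(n/2) − z_{α}).
d·√(n/2) = 0.80 × √(39/2) = 0.80 × 4.416 = 3.533.
z_β = 3.533 − 2.054 = 1.479.
Power = Φ(1.479) = 0.930.

power ≈ 0.93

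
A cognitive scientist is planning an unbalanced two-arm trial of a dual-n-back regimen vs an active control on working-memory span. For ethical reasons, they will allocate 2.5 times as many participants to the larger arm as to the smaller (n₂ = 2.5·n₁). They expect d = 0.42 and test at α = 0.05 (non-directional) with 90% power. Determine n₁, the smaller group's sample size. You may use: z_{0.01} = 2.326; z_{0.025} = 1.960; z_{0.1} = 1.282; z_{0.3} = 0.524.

With allocation ratio k = n₂/n₁ = 2.5, Var(x̄₁−x̄₂) = σ²(1/n₁ + 1/(k·n₁)) = σ²·(k+1)/(k·n₁).
So n₁ = (1 + 1/k)·((z_{α/2} + z_β)/d)² = 1.400 × (3.242/0.42)².
n₁ = 1.400 × 59.58 = 83.4.
Round up: n₁ = 84, giving n₂ = 2.5 × 84 = 210.

n₁ = 84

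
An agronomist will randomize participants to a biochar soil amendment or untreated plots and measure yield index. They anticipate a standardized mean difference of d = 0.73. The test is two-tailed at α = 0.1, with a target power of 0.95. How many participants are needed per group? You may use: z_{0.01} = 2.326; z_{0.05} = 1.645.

n = 41 per group

For two independent groups with equal n: n = 2·((z_{α/2} + z_β) / d)².
z_{α/2} + z_β = 1.645 + 1.645 = 3.290.
n = 2 × (3.290 / 0.73)² = 2 × 4.507² = 2 × 20.31 = 40.6.
Round up to the next whole participant.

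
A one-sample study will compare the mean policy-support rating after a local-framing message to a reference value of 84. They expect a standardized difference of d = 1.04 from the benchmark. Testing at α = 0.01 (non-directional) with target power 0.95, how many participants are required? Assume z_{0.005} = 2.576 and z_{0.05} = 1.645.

n = 17

For a one-sample test: n = ((z_{α/2} + z_β) / d)².
z_{α/2} + z_β = 2.576 + 1.645 = 4.221.
n = (4.221 / 1.04)² = 4.059² = 16.47.
Round up.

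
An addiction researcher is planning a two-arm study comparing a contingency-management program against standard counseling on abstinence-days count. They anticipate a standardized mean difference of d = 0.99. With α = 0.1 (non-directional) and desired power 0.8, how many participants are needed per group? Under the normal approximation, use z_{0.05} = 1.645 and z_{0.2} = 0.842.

For two independent groups with equal n: n = 2·((z_{α/2} + z_β) / d)².
z_{α/2} + z_β = 1.645 + 0.842 = 2.487.
n = 2 × (2.487 / 0.99)² = 2 × 2.512² = 2 × 6.31 = 12.6.
Round up to the next whole participant.

n = 13 per group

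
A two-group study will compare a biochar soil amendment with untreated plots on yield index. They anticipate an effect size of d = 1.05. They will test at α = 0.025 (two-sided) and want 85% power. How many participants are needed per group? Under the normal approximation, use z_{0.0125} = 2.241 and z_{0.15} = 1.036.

For two independent groups with equal n: n = 2·((z_{α/2} + z_β) / d)².
z_{α/2} + z_β = 2.241 + 1.036 = 3.277.
n = 2 × (3.277 / 1.05)² = 2 × 3.121² = 2 × 9.74 = 19.5.
Round up to the next whole participant.

n = 20 per group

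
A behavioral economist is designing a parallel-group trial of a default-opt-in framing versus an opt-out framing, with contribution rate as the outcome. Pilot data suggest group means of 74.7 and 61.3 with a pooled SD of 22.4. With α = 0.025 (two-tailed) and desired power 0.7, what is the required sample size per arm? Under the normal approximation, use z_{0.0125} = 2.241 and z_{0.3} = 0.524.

n = 43 per group

Cohen's d = |M₁ − M₂| / SD_pooled = |74.7 − 61.3| / 22.4 = 13.4 / 22.4 = 0.598.
For two independent groups with equal n: n = 2·((z_{α/2} + z_β) / d)².
z_{α/2} + z_β = 2.241 + 0.524 = 2.765.
n = 2 × (2.765 / 0.598)² = 2 × 4.624² = 2 × 21.38 = 42.8.
Round up to the next whole participant.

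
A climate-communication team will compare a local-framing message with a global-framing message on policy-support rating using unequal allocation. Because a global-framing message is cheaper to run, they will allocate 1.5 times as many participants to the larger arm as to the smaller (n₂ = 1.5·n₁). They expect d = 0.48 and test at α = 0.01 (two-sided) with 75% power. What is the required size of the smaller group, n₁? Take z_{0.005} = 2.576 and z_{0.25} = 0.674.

n₁ = 77

With allocation ratio k = n₂/n₁ = 1.5, Var(x̄₁−x̄₂) = σ²(1/n₁ + 1/(k·n₁)) = σ²·(k+1)/(k·n₁).
So n₁ = (1 + 1/k)·((z_{α/2} + z_β)/d)² = 1.667 × (3.250/0.48)².
n₁ = 1.667 × 45.84 = 76.4.
Round up: n₁ = 77, giving n₂ = ⌈1.5 × 77⌉ = ⌈115.5⌉ = 116.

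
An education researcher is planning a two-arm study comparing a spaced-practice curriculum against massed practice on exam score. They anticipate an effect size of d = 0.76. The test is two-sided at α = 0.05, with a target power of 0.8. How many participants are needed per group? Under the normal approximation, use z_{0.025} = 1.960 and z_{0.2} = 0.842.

For two independent groups with equal n: n = 2·((z_{α/2} + z_β) / d)².
z_{α/2} + z_β = 1.960 + 0.842 = 2.802.
n = 2 × (2.802 / 0.76)² = 2 × 3.687² = 2 × 13.59 = 27.2.
Round up to the next whole participant.

n = 28 per group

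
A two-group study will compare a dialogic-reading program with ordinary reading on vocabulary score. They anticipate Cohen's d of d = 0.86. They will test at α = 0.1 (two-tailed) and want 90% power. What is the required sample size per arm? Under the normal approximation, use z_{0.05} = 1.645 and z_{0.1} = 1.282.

n = 24 per group

For two independent groups with equal n: n = 2·((z_{α/2} + z_β) / d)².
z_{α/2} + z_β = 1.645 + 1.282 = 2.927.
n = 2 × (2.927 / 0.86)² = 2 × 3.403² = 2 × 11.58 = 23.2.
Round up to the next whole participant.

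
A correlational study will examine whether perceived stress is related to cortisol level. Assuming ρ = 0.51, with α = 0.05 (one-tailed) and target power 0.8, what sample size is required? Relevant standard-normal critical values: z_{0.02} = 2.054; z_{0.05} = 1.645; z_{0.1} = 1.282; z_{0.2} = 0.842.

n = 23

Fisher's z: C = ½·ln((1+r)/(1−r)) = ½·ln(3.0816) = 0.5627.
n = ((z_{α} + z_β)/C)² + 3.
(1.645 + 0.842) / 0.5627 = 2.487 / 0.5627 = 4.420.
n = 4.420² + 3 = 19.53 + 3 = 22.5.
Round up.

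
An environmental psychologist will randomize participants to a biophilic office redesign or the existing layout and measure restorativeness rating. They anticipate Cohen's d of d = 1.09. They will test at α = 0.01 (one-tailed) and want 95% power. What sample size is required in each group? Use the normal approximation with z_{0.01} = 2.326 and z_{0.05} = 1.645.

n = 27 per group

For two independent groups with equal n: n = 2·((z_{α} + z_β) / d)².
z_{α} + z_β = 2.326 + 1.645 = 3.971.
n = 2 × (3.971 / 1.09)² = 2 × 3.643² = 2 × 13.27 = 26.5.
Round up to the next whole participant.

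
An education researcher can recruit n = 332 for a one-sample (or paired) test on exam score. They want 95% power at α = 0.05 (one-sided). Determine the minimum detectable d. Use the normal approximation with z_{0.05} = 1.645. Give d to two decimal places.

For a single sample (or paired design) of n = 332: d_min = (z_{α} + z_β)/√n.
z-sum = 1.645 + 1.645 = 3.290.
d_min = 3.290 / √332 = 3.290 / 18.221 = 0.181.

d_min ≈ 0.18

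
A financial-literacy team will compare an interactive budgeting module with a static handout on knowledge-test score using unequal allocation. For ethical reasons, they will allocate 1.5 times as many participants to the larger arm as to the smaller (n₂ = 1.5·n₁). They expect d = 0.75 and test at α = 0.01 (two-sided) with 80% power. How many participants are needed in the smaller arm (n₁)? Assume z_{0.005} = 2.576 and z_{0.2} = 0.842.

n₁ = 35

With allocation ratio k = n₂/n₁ = 1.5, Var(x̄₁−x̄₂) = σ²(1/n₁ + 1/(k·n₁)) = σ²·(k+1)/(k·n₁).
So n₁ = (1 + 1/k)·((z_{α/2} + z_β)/d)² = 1.667 × (3.418/0.75)².
n₁ = 1.667 × 20.77 = 34.6.
Round up: n₁ = 35, giving n₂ = ⌈1.5 × 35⌉ = ⌈52.5⌉ = 53.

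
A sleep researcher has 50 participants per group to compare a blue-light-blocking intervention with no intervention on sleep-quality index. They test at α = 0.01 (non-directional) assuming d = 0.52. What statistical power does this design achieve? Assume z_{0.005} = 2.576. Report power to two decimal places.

For two equal groups, power = Φ(d·√(n/2) − z_{α/2}).
d·√(n/2) = 0.52 × √(50/2) = 0.52 × 5.000 = 2.600.
z_β = 2.600 − 2.576 = 0.024.
Power = Φ(0.024) = 0.510.

power ≈ 0.51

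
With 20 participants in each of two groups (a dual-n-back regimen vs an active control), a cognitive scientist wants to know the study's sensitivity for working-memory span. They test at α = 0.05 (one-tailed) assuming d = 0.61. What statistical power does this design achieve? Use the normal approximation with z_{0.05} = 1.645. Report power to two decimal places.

For two equal groups, power = Φ(d·√(n/2) − z_{α}).
d·√(n/2) = 0.61 × √(20/2) = 0.61 × 3.162 = 1.929.
z_β = 1.929 − 1.645 = 0.284.
Power = Φ(0.284) = 0.612.

power ≈ 0.61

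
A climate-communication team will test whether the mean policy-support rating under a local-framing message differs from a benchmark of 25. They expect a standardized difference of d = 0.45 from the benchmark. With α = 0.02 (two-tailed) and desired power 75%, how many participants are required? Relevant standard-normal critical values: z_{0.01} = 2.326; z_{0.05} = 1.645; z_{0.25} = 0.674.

For a one-sample test: n = ((z_{α/2} + z_β) / d)².
z_{α/2} + z_β = 2.326 + 0.674 = 3.000.
n = (3.000 / 0.45)² = 6.667² = 44.44.
Round up.

n = 45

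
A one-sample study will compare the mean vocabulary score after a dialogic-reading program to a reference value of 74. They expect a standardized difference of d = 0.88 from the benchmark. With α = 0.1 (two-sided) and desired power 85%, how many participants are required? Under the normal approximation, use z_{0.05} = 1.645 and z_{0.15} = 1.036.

n = 10

For a one-sample test: n = ((z_{α/2} + z_β) / d)².
z_{α/2} + z_β = 1.645 + 1.036 = 2.681.
n = (2.681 / 0.88)² = 3.047² = 9.28.
Round up.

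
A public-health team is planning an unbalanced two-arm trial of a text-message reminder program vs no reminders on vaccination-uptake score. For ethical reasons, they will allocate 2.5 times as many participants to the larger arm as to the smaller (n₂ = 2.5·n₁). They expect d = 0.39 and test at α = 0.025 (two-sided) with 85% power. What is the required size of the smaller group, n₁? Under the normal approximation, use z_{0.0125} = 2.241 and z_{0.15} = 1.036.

n₁ = 99

With allocation ratio k = n₂/n₁ = 2.5, Var(x̄₁−x̄₂) = σ²(1/n₁ + 1/(k·n₁)) = σ²·(k+1)/(k·n₁).
So n₁ = (1 + 1/k)·((z_{α/2} + z_β)/d)² = 1.400 × (3.277/0.39)².
n₁ = 1.400 × 70.60 = 98.8.
Round up: n₁ = 99, giving n₂ = ⌈2.5 × 99⌉ = ⌈247.5⌉ = 248.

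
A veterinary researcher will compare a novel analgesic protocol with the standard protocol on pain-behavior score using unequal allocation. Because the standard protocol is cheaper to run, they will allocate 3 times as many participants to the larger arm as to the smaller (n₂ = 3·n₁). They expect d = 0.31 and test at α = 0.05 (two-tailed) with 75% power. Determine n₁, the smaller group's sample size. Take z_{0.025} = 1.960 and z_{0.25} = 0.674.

With allocation ratio k = n₂/n₁ = 3, Var(x̄₁−x̄₂) = σ²(1/n₁ + 1/(k·n₁)) = σ²·(k+1)/(k·n₁).
So n₁ = (1 + 1/k)·((z_{α/2} + z_β)/d)² = 1.333 × (2.634/0.31)².
n₁ = 1.333 × 72.20 = 96.3.
Round up: n₁ = 97, giving n₂ = 3 × 97 = 291.

n₁ = 97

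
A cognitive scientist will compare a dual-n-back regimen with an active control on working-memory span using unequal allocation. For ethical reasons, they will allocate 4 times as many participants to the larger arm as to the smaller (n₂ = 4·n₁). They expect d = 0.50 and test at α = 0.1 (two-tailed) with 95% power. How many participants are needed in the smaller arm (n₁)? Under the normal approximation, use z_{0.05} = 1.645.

n₁ = 55

With allocation ratio k = n₂/n₁ = 4, Var(x̄₁−x̄₂) = σ²(1/n₁ + 1/(k·n₁)) = σ²·(k+1)/(k·n₁).
So n₁ = (1 + 1/k)·((z_{α/2} + z_β)/d)² = 1.250 × (3.290/0.50)².
n₁ = 1.250 × 43.30 = 54.1.
Round up: n₁ = 55, giving n₂ = 4 × 55 = 220.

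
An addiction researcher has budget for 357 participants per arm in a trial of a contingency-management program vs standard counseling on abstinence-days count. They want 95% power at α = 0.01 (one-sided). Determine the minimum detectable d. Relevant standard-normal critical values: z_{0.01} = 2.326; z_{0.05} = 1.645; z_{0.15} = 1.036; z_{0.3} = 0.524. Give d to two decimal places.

For two independent groups of n = 357 each: d_min = (z_{α} + z_β)·√(2/n).
z-sum = 2.326 + 1.645 = 3.971.
d_min = 3.971 × √(2/357) = 3.971 × 0.0748 = 0.297.

d_min ≈ 0.30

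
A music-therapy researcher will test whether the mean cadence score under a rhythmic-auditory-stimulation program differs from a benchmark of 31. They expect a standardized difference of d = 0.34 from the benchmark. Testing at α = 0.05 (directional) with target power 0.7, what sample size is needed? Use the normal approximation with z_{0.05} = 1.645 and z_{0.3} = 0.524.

n = 41

For a one-sample test: n = ((z_{α} + z_β) / d)².
z_{α} + z_β = 1.645 + 0.524 = 2.169.
n = (2.169 / 0.34)² = 6.379² = 40.70.
Round up.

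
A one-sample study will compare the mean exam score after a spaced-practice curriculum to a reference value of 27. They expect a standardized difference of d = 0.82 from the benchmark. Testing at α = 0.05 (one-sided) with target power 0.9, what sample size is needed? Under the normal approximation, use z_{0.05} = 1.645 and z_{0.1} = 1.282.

For a one-sample test: n = ((z_{α} + z_β) / d)².
z_{α} + z_β = 1.645 + 1.282 = 2.927.
n = (2.927 / 0.82)² = 3.570² = 12.74.
Round up.

n = 13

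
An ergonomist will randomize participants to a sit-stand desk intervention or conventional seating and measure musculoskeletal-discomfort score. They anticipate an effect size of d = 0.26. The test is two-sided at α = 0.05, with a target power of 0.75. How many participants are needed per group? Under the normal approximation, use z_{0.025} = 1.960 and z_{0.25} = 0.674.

For two independent groups with equal n: n = 2·((z_{α/2} + z_β) / d)².
z_{α/2} + z_β = 1.960 + 0.674 = 2.634.
n = 2 × (2.634 / 0.26)² = 2 × 10.131² = 2 × 102.63 = 205.3.
Round up to the next whole participant.

n = 206 per group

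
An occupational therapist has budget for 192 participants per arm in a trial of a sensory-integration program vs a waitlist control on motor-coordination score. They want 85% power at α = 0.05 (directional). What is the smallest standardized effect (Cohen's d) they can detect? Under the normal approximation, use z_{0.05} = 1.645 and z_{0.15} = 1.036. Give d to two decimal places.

d_min ≈ 0.27

For two independent groups of n = 192 each: d_min = (z_{α} + z_β)·√(2/n).
z-sum = 1.645 + 1.036 = 2.681.
d_min = 2.681 × √(2/192) = 2.681 × 0.1021 = 0.274.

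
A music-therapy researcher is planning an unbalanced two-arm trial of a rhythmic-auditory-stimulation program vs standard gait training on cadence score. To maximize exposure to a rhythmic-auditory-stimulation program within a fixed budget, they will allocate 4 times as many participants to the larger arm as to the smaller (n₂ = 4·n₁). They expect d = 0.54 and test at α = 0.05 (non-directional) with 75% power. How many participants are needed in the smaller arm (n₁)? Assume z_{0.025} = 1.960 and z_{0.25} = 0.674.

With allocation ratio k = n₂/n₁ = 4, Var(x̄₁−x̄₂) = σ²(1/n₁ + 1/(k·n₁)) = σ²·(k+1)/(k·n₁).
So n₁ = (1 + 1/k)·((z_{α/2} + z_β)/d)² = 1.250 × (2.634/0.54)².
n₁ = 1.250 × 23.79 = 29.7.
Round up: n₁ = 30, giving n₂ = 4 × 30 = 120.

n₁ = 30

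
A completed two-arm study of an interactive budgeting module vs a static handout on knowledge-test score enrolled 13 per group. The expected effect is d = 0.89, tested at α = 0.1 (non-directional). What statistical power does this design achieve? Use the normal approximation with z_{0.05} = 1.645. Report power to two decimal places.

For two equal groups, power = Φ(d·√(n/2) − z_{α/2}).
d·√(n/2) = 0.89 × √(13/2) = 0.89 × 2.550 = 2.269.
z_β = 2.269 − 1.645 = 0.624.
Power = Φ(0.624) = 0.734.

power ≈ 0.73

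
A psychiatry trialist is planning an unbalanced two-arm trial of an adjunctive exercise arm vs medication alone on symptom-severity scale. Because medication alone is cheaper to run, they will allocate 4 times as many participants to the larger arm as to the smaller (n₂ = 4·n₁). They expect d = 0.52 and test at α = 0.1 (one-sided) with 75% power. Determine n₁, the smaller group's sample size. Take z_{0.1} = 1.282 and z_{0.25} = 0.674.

n₁ = 18

With allocation ratio k = n₂/n₁ = 4, Var(x̄₁−x̄₂) = σ²(1/n₁ + 1/(k·n₁)) = σ²·(k+1)/(k·n₁).
So n₁ = (1 + 1/k)·((z_{α} + z_β)/d)² = 1.250 × (1.956/0.52)².
n₁ = 1.250 × 14.15 = 17.7.
Round up: n₁ = 18, giving n₂ = 4 × 18 = 72.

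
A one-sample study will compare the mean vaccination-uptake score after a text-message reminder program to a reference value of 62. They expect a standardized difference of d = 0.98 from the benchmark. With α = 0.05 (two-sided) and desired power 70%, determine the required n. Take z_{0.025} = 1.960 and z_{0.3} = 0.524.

n = 7

For a one-sample test: n = ((z_{α/2} + z_β) / d)².
z_{α/2} + z_β = 1.960 + 0.524 = 2.484.
n = (2.484 / 0.98)² = 2.535² = 6.42.
Round up.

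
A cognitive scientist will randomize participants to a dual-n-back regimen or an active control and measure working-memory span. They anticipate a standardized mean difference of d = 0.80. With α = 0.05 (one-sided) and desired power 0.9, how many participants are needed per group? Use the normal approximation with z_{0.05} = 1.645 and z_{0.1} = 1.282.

n = 27 per group

For two independent groups with equal n: n = 2·((z_{α} + z_β) / d)².
z_{α} + z_β = 1.645 + 1.282 = 2.927.
n = 2 × (2.927 / 0.80)² = 2 × 3.659² = 2 × 13.39 = 26.8.
Round up to the next whole participant.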